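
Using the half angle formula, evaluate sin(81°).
sin(81°) = √((1 - cos 162°)/2) = 0.9877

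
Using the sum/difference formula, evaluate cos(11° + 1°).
cos(11° + 1°) = cos 11° cos 1° - sin 11° sin 1° = 0.9781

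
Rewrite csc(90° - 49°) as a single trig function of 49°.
csc(90° - 49°) = sec(49°)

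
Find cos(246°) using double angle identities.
cos(246°) = 1 - 2sin²123° = -0.4067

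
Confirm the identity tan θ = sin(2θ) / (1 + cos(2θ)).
RHS = 2 sin θ cos θ / (2cos²θ) = sin θ/cos θ = tan θ = LHS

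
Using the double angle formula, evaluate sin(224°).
sin(224°) = 2 sin 112° cos 112° = -0.6947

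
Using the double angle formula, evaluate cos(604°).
cos(604°) = cos²302° - sin²302° = -0.4384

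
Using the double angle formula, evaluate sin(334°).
sin(334°) = 2 sin 167° cos 167° = -0.4384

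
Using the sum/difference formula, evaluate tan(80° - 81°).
tan(80° - 81°) = (tan 80° - tan 81°)/(1 + tan 80° tan 81°) = -0.01746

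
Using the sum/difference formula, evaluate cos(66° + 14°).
cos(66° + 14°) = cos 66° cos 14° - sin 66° sin 14° = 0.1736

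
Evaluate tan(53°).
tan(53°) = 1.327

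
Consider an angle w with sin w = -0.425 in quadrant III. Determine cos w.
cos w = ±√(1 - sin²w) = -0.9052 (negative in QIII)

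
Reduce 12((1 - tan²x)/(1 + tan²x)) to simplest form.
12((1 - tan²x)/(1 + tan²x)) = 12(cos(2x)) (using Double angle)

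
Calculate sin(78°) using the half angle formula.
sin(78°) = √((1 - cos 156°)/2) = 0.9781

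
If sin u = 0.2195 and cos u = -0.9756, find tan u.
tan u = sin u / cos u = -0.225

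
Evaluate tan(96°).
tan(96°) = -9.514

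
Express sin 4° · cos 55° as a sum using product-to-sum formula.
sin 4° cos 55° = (1/2)[sin(4°+55°) + sin(4°-55°)]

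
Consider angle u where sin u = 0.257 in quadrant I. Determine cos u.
cos u = √(1 - sin²u) = 0.9664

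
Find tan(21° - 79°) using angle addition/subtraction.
tan(21° - 79°) = (tan 21° - tan 79°)/(1 + tan 21° tan 79°) = -1.6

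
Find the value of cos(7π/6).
cos(7π/6) = -√3/2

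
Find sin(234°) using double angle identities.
sin(234°) = 2 sin 117° cos 117° = -0.809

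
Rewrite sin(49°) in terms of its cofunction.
sin(49°) = cos(90° - 49°) = cos(41°)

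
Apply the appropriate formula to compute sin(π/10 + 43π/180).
sin(π/10 + 43π/180) = sin π/10 cos 43π/180 + cos π/10 sin 43π/180 = 0.8746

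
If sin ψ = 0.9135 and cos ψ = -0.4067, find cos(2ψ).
cos(2ψ) = cos²ψ - sin²ψ = -0.6691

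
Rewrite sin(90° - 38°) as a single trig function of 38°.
sin(90° - 38°) = cos(38°)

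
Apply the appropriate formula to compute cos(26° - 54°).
cos(26° - 54°) = cos 26° cos 54° + sin 26° sin 54° = 0.8829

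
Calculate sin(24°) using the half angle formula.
sin(24°) = √((1 - cos 48°)/2) = 0.4067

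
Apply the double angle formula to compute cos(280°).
cos(280°) = cos²140° - sin²140° = 0.1736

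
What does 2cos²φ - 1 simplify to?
2cos²φ - 1 = cos(2φ) (using Double angle)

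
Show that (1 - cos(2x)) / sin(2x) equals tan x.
LHS = 2sin²x / (2 sin x cos x) = sin x/cos x = tan x = RHS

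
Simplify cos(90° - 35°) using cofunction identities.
cos(90° - 35°) = sin(35°)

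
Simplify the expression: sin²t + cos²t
sin²t + cos²t = 1 (using Pythagorean identity)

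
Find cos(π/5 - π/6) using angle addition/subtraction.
cos(π/5 - π/6) = cos π/5 cos π/6 + sin π/5 sin π/6 = 0.9945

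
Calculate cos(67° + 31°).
cos(67° + 31°) = cos 67° cos 31° - sin 67° sin 31° = -0.1392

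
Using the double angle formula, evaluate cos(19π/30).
cos(19π/30) = cos²19π/60 - sin²19π/60 = -0.4067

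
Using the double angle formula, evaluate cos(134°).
cos(134°) = cos²67° - sin²67° = -0.6947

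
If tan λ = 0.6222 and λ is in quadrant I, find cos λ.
cos λ = 0.8491 (using tan²λ + 1 = sec²λ)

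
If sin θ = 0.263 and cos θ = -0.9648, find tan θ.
tan θ = sin θ / cos θ = -0.2726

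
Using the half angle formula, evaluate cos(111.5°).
cos(111.5°) = -√((1 + cos 223°)/2) = -0.3665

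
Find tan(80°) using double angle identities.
tan(80°) = 2 tan 40° / (1 - tan²40°) = 5.671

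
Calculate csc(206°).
csc(206°) = -2.281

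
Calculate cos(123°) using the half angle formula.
cos(123°) = -√((1 + cos 246°)/2) = -0.5446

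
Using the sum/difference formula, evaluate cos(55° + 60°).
cos(55° + 60°) = cos 55° cos 60° - sin 55° sin 60° = -0.4226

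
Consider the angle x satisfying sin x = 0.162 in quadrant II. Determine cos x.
cos x = ±√(1 - sin²x) = -0.9868 (negative in QII)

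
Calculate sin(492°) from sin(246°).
sin(492°) = 2 sin 246° cos 246° = 0.7431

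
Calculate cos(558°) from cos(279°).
cos(558°) = cos²279° - sin²279° = -0.9511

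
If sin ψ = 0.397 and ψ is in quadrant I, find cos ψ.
cos ψ = 0.9178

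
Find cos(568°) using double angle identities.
cos(568°) = cos²284° - sin²284° = -0.8829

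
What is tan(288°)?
tan(288°) = -3.078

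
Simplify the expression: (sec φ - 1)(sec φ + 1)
(sec φ - 1)(sec φ + 1) = tan²φ (using Diff. of squares)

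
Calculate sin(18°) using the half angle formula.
sin(18°) = √((1 - cos 36°)/2) = 0.309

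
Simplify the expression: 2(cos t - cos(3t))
2(cos t - cos(3t)) = 2(2 sin(2t) sin t) (using Sum-to-product)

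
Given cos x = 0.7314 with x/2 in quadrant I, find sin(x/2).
sin(x/2) = ±√((1 - cos x)/2); positive since x/2 ∈ QI, so sin(x/2) = 0.3665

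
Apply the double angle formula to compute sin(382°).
sin(382°) = 2 sin 191° cos 191° = 0.3746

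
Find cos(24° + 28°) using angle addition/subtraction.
cos(24° + 28°) = cos 24° cos 28° - sin 24° sin 28° = 0.6157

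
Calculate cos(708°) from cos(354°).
cos(708°) = cos²354° - sin²354° = 0.9781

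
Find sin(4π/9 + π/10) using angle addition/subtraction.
sin(4π/9 + π/10) = sin 4π/9 cos π/10 + cos 4π/9 sin π/10 = 0.9903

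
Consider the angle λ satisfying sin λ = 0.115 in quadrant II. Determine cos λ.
cos λ = ±√(1 - sin²λ) = -0.9934 (negative in QII)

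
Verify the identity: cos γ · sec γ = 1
LHS = cos γ · (1/cos γ) = 1 = RHS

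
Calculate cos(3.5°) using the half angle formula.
cos(3.5°) = √((1 + cos 7°)/2) = 0.9981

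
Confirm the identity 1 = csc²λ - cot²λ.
RHS = 1/sin²λ - cos²λ/sin²λ = (1 - cos²λ)/sin²λ = sin²λ/sin²λ = 1 = LHS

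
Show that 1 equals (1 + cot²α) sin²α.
RHS = csc²α · sin²α = (1/sin²α) · sin²α = 1 = LHS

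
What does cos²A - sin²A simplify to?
cos²A - sin²A = cos(2A) (using Double angle)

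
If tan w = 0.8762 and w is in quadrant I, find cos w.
cos w = 0.7521 (using tan²w + 1 = sec²w)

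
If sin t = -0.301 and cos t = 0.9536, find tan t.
tan t = sin t / cos t = -0.3156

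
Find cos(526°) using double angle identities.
cos(526°) = cos²263° - sin²263° = -0.9703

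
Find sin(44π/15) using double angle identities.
sin(44π/15) = 2 sin 22π/15 cos 22π/15 = 0.2079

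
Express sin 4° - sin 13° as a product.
sin 4° - sin 13° = 2 cos(8.5°) sin(-4.5°)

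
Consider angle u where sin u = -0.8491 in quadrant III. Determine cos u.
cos u = ±√(1 - sin²u) = -0.5282 (negative in QIII)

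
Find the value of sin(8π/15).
sin(8π/15) = 0.9945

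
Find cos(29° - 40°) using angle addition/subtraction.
cos(29° - 40°) = cos 29° cos 40° + sin 29° sin 40° = 0.9816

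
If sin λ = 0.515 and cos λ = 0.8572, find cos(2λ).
cos(2λ) = cos²λ - sin²λ = 0.4696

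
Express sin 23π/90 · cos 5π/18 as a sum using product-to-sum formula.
sin 23π/90 cos 5π/18 = (1/2)[sin(23π/90+5π/18) + sin(23π/90-5π/18)]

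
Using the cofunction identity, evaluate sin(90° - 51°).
sin(90° - 51°) = cos(51°) = 0.6293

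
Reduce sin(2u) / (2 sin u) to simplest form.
sin(2u) / (2 sin u) = cos u (using Double angle)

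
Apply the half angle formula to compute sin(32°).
sin(32°) = √((1 - cos 64°)/2) = 0.5299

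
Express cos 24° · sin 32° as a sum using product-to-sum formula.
cos 24° sin 32° = (1/2)[sin(24°+32°) - sin(24°-32°)]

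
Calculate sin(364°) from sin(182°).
sin(364°) = 2 sin 182° cos 182° = 0.06976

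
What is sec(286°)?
sec(286°) = 3.628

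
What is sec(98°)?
sec(98°) = -7.185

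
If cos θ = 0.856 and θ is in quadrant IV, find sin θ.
sin θ = -0.517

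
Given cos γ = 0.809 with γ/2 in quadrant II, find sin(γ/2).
sin(γ/2) = ±√((1 - cos γ)/2); positive since γ/2 ∈ QII, so sin(γ/2) = 0.309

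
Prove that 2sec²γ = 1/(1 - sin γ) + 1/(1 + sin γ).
RHS = [(1 + sin γ) + (1 - sin γ)] / [(1 - sin γ)(1 + sin γ)] = 2/(1 - sin²γ) = 2/cos²γ = 2sec²γ = LHS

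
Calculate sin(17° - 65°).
sin(17° - 65°) = sin 17° cos 65° - cos 17° sin 65° = -0.7431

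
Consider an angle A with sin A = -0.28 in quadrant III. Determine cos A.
cos A = ±√(1 - sin²A) = -0.96 (negative in QIII)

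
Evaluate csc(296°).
csc(296°) = -1.113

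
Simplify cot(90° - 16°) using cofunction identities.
cot(90° - 16°) = tan(16°)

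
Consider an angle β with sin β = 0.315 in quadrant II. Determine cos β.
cos β = ±√(1 - sin²β) = -0.9491 (negative in QII)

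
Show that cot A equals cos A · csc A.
RHS = cos A · (1/sin A) = cos A/sin A = cot A = LHS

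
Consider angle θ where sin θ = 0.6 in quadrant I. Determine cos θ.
cos θ = √(1 - sin²θ) = 0.8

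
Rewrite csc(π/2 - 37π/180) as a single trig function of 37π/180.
csc(π/2 - 37π/180) = sec(37π/180)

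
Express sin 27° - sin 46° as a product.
sin 27° - sin 46° = 2 cos(36.5°) sin(-9.5°)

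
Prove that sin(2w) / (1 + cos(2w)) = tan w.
LHS = 2 sin w cos w / (2cos²w) = sin w/cos w = tan w = RHS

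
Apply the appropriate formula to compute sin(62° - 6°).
sin(62° - 6°) = sin 62° cos 6° - cos 62° sin 6° = 0.829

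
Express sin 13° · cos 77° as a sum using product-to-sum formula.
sin 13° cos 77° = (1/2)[sin(13°+77°) + sin(13°-77°)]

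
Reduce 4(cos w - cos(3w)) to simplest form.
4(cos w - cos(3w)) = 4(2 sin(2w) sin w) (using Sum-to-product)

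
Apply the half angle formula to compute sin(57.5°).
sin(57.5°) = √((1 - cos 115°)/2) = 0.8434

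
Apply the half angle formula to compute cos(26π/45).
cos(26π/45) = -√((1 + cos 52π/45)/2) = -0.2419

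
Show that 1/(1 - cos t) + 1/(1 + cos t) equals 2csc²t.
LHS = [(1 + cos t) + (1 - cos t)] / [(1 - cos t)(1 + cos t)] = 2/(1 - cos²t) = 2/sin²t = 2csc²t = RHS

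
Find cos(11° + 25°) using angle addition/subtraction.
cos(11° + 25°) = cos 11° cos 25° - sin 11° sin 25° = 0.809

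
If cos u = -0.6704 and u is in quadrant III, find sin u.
sin u = -0.742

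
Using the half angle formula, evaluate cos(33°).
cos(33°) = √((1 + cos 66°)/2) = 0.8387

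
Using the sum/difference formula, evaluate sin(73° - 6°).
sin(73° - 6°) = sin 73° cos 6° - cos 73° sin 6° = 0.9205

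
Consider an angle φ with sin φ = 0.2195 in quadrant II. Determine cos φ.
cos φ = ±√(1 - sin²φ) = -0.9756 (negative in QII)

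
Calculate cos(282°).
cos(282°) = 0.2079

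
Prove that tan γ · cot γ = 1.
LHS = (sin γ/cos γ) · (cos γ/sin γ) = 1 = RHS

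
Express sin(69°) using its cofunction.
sin(69°) = cos(90° - 69°) = cos(21°)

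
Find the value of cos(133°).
cos(133°) = -0.682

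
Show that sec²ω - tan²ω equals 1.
LHS = 1/cos²ω - sin²ω/cos²ω = (1 - sin²ω)/cos²ω = cos²ω/cos²ω = 1 = RHS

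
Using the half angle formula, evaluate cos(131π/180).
cos(131π/180) = -√((1 + cos 131π/90)/2) = -0.6561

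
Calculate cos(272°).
cos(272°) = 0.0349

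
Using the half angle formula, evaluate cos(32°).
cos(32°) = √((1 + cos 64°)/2) = 0.848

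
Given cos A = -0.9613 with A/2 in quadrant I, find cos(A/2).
cos(A/2) = ±√((1 + cos A)/2); positive since A/2 ∈ QI, so cos(A/2) = 0.1391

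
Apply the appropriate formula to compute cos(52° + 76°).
cos(52° + 76°) = cos 52° cos 76° - sin 52° sin 76° = -0.6157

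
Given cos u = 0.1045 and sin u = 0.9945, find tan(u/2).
tan(u/2) = sin u / (1 + cos u) = 0.9004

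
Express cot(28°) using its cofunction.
cot(28°) = tan(90° - 28°) = tan(62°)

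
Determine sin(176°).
sin(176°) = 0.06976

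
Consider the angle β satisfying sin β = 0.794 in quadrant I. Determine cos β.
cos β = √(1 - sin²β) = 0.6079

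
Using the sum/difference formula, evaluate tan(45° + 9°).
tan(45° + 9°) = (tan 45° + tan 9°)/(1 - tan 45° tan 9°) = 1.376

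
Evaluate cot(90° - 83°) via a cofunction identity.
cot(90° - 83°) = tan(83°) = 8.144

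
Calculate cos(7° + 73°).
cos(7° + 73°) = cos 7° cos 73° - sin 7° sin 73° = 0.1736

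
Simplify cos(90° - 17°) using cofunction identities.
cos(90° - 17°) = sin(17°)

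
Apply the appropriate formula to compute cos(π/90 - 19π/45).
cos(π/90 - 19π/45) = cos π/90 cos 19π/45 + sin π/90 sin 19π/45 = 0.2756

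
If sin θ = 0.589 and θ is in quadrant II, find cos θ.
cos θ = -0.8081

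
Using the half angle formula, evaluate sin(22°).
sin(22°) = √((1 - cos 44°)/2) = 0.3746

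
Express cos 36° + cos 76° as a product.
cos 36° + cos 76° = 2 cos(56°) cos(-20°)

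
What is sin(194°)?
sin(194°) = -0.2419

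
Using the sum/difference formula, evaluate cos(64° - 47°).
cos(64° - 47°) = cos 64° cos 47° + sin 64° sin 47° = 0.9563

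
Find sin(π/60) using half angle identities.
sin(π/60) = √((1 - cos π/30)/2) = 0.05234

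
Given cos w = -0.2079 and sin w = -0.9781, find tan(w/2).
tan(w/2) = sin w / (1 + cos w) = -1.235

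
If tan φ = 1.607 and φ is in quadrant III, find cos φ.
cos φ = -0.5283 (using tan²φ + 1 = sec²φ)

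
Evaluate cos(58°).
cos(58°) = 0.5299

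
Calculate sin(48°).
sin(48°) = 0.7431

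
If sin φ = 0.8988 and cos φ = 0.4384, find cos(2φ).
cos(2φ) = cos²φ - sin²φ = -0.6156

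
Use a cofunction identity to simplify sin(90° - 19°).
sin(90° - 19°) = cos(19°)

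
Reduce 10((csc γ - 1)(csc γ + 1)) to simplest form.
10((csc γ - 1)(csc γ + 1)) = 10(cot²γ) (using Diff. of squares)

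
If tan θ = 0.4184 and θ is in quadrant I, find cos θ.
cos θ = 0.9225 (using tan²θ + 1 = sec²θ)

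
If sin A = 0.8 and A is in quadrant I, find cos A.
cos A = 0.6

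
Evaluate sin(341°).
sin(341°) = -0.3256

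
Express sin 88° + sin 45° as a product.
sin 88° + sin 45° = 2 sin(66.5°) cos(21.5°)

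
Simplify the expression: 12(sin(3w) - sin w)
12(sin(3w) - sin w) = 12(2 cos(2w) sin w) (using Sum-to-product)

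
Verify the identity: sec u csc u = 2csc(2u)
RHS = 2/sin(2u) = 2/(2 sin u cos u) = 1/(sin u cos u) = (1/cos u)(1/sin u) = sec u csc u = LHS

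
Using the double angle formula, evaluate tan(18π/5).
tan(18π/5) = 2 tan 9π/5 / (1 - tan²9π/5) = -3.078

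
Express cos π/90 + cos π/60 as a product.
cos π/90 + cos π/60 = 2 cos(π/72) cos(-π/360)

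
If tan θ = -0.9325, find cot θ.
cot θ = 1/tan θ = -1.072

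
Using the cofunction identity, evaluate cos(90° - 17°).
cos(90° - 17°) = sin(17°) = 0.2924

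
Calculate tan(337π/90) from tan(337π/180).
tan(337π/90) = 2 tan 337π/180 / (1 - tan²337π/180) = -1.036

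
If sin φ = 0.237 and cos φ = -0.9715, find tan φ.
tan φ = sin φ / cos φ = -0.244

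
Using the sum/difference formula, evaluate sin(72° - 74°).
sin(72° - 74°) = sin 72° cos 74° - cos 72° sin 74° = -0.0349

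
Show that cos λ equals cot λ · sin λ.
RHS = (cos λ/sin λ) · sin λ = cos λ = LHS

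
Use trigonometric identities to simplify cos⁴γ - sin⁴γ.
cos⁴γ - sin⁴γ = cos(2γ) (using Factoring + double angle)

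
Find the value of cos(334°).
cos(334°) = 0.8988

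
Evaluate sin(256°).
sin(256°) = -0.9703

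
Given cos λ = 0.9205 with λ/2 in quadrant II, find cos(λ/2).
cos(λ/2) = ±√((1 + cos λ)/2); negative since λ/2 ∈ QII, so cos(λ/2) = -0.9799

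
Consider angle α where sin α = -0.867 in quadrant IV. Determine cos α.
cos α = √(1 - sin²α) = 0.4983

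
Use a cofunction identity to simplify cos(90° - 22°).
cos(90° - 22°) = sin(22°)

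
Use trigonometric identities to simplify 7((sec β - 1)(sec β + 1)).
7((sec β - 1)(sec β + 1)) = 7(tan²β) (using Diff. of squares)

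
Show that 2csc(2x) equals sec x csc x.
LHS = 2/sin(2x) = 2/(2 sin x cos x) = 1/(sin x cos x) = (1/cos x)(1/sin x) = sec x csc x = RHS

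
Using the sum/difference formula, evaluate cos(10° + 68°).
cos(10° + 68°) = cos 10° cos 68° - sin 10° sin 68° = 0.2079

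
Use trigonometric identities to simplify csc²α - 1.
csc²α - 1 = cot²α (using Pythagorean identity)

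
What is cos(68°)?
cos(68°) = 0.3746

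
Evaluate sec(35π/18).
sec(35π/18) = 1.015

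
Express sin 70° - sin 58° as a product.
sin 70° - sin 58° = 2 cos(64°) sin(6°)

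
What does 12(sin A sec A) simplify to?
12(sin A sec A) = 12(tan A) (using Reciprocal + quotient)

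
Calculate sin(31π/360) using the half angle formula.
sin(31π/360) = √((1 - cos 31π/180)/2) = 0.2672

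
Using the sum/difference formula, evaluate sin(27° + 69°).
sin(27° + 69°) = sin 27° cos 69° + cos 27° sin 69° = 0.9945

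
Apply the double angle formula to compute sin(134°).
sin(134°) = 2 sin 67° cos 67° = 0.7193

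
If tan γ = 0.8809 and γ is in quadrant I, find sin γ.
sin γ = 0.661 (using tan²γ + 1 = sec²γ)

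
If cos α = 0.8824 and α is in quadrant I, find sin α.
sin α = 0.4705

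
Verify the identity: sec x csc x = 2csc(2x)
RHS = 2/sin(2x) = 2/(2 sin x cos x) = 1/(sin x cos x) = (1/cos x)(1/sin x) = sec x csc x = LHS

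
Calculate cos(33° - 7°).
cos(33° - 7°) = cos 33° cos 7° + sin 33° sin 7° = 0.8988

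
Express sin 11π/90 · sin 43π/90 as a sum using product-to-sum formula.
sin 11π/90 sin 43π/90 = (1/2)[cos(11π/90-43π/90) - cos(11π/90+43π/90)]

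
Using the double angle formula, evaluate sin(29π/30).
sin(29π/30) = 2 sin 29π/60 cos 29π/60 = 0.1045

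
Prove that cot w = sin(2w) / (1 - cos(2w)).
RHS = 2 sin w cos w / (2sin²w) = cos w/sin w = cot w = LHS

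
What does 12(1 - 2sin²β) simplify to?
12(1 - 2sin²β) = 12(cos(2β)) (using Double angle)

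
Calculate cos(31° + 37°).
cos(31° + 37°) = cos 31° cos 37° - sin 31° sin 37° = 0.3746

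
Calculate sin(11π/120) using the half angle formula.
sin(11π/120) = √((1 - cos 11π/60)/2) = 0.284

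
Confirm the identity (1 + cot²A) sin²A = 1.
LHS = csc²A · sin²A = (1/sin²A) · sin²A = 1 = RHS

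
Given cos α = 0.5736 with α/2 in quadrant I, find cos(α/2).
cos(α/2) = ±√((1 + cos α)/2); positive since α/2 ∈ QI, so cos(α/2) = 0.887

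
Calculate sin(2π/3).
sin(2π/3) = √3/2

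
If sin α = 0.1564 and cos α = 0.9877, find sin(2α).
sin(2α) = 2 sin α cos α = 0.309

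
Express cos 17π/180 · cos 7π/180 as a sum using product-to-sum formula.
cos 17π/180 cos 7π/180 = (1/2)[cos(17π/180-7π/180) + cos(17π/180+7π/180)]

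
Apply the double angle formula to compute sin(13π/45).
sin(13π/45) = 2 sin 13π/90 cos 13π/90 = 0.788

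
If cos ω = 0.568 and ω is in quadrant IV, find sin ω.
sin ω = -0.823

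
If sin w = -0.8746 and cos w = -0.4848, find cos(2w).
cos(2w) = cos²w - sin²w = -0.5299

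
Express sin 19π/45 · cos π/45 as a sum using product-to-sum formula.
sin 19π/45 cos π/45 = (1/2)[sin(19π/45+π/45) + sin(19π/45-π/45)]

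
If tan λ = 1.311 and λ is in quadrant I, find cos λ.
cos λ = 0.6065 (using tan²λ + 1 = sec²λ)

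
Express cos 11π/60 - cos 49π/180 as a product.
cos 11π/60 - cos 49π/180 = -2 sin(41π/180) sin(-2π/45)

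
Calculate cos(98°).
cos(98°) = -0.1392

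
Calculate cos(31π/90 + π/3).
cos(31π/90 + π/3) = cos 31π/90 cos π/3 - sin 31π/90 sin π/3 = -0.5299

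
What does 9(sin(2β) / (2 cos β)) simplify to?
9(sin(2β) / (2 cos β)) = 9(sin β) (using Double angle)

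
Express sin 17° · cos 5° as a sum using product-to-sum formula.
sin 17° cos 5° = (1/2)[sin(17°+5°) + sin(17°-5°)]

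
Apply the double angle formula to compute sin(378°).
sin(378°) = 2 sin 189° cos 189° = 0.309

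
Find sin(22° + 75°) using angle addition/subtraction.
sin(22° + 75°) = sin 22° cos 75° + cos 22° sin 75° = 0.9925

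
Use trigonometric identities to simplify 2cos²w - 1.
2cos²w - 1 = cos(2w) (using Double angle)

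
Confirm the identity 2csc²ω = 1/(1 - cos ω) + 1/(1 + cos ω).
RHS = [(1 + cos ω) + (1 - cos ω)] / [(1 - cos ω)(1 + cos ω)] = 2/(1 - cos²ω) = 2/sin²ω = 2csc²ω = LHS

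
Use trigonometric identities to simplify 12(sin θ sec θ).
12(sin θ sec θ) = 12(tan θ) (using Reciprocal + quotient)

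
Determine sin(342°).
sin(342°) = -0.309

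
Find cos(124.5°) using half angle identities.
cos(124.5°) = -√((1 + cos 249°)/2) = -0.5664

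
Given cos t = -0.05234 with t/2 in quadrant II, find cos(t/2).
cos(t/2) = ±√((1 + cos t)/2); negative since t/2 ∈ QII, so cos(t/2) = -0.6884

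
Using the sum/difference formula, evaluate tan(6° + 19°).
tan(6° + 19°) = (tan 6° + tan 19°)/(1 - tan 6° tan 19°) = 0.4663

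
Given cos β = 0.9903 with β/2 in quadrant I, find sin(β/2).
sin(β/2) = ±√((1 - cos β)/2); positive since β/2 ∈ QI, so sin(β/2) = 0.06964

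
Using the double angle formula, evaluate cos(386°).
cos(386°) = cos²193° - sin²193° = 0.8988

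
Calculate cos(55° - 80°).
cos(55° - 80°) = cos 55° cos 80° + sin 55° sin 80° = 0.9063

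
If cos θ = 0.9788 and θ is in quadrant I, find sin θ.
sin θ = 0.2048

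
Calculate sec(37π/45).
sec(37π/45) = -1.179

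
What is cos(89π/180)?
cos(89π/180) = 0.01745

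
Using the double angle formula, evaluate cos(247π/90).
cos(247π/90) = cos²247π/180 - sin²247π/180 = -0.6947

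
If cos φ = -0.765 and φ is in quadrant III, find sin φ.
sin φ = -0.644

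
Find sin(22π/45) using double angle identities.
sin(22π/45) = 2 sin 11π/45 cos 11π/45 = 0.9994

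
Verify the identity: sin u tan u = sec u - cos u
RHS = 1/cos u - cos u = (1 - cos²u)/cos u = sin²u/cos u = sin u · (sin u/cos u) = sin u tan u = LHS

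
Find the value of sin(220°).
sin(220°) = -0.6428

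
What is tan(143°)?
tan(143°) = -0.7536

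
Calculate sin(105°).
sin(105°) = (√6+√2)/4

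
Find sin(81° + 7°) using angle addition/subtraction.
sin(81° + 7°) = sin 81° cos 7° + cos 81° sin 7° = 0.9994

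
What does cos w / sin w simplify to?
cos w / sin w = cot w (using Quotient identity)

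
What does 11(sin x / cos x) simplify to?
11(sin x / cos x) = 11(tan x) (using Quotient identity)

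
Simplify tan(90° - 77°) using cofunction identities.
tan(90° - 77°) = cot(77°)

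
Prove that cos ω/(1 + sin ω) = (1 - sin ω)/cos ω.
RHS = (1 - sin ω)(1 + sin ω) / (cos ω(1 + sin ω)) = (1 - sin²ω) / (cos ω(1 + sin ω)) = cos²ω / (cos ω(1 + sin ω)) = cos ω/(1 + sin ω) = LHS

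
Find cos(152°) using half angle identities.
cos(152°) = -√((1 + cos 304°)/2) = -0.8829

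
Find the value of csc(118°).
csc(118°) = 1.133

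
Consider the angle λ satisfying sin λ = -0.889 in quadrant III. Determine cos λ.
cos λ = ±√(1 - sin²λ) = -0.4579 (negative in QIII)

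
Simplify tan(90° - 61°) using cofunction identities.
tan(90° - 61°) = cot(61°)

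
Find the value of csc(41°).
csc(41°) = 1.524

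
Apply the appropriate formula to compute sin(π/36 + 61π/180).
sin(π/36 + 61π/180) = sin π/36 cos 61π/180 + cos π/36 sin 61π/180 = 0.9135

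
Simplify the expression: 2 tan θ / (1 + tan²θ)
2 tan θ / (1 + tan²θ) = sin(2θ) (using Double angle)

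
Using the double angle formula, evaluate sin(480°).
sin(480°) = 2 sin 240° cos 240° = √3/2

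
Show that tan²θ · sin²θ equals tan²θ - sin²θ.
RHS = sin²θ/cos²θ - sin²θ = sin²θ(1/cos²θ - 1) = sin²θ · (1 - cos²θ)/cos²θ = sin²θ · sin²θ/cos²θ = sin²θ · tan²θ = LHS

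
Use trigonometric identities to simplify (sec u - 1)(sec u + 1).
(sec u - 1)(sec u + 1) = tan²u (using Diff. of squares)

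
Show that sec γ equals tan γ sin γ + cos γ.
RHS = sin²γ/cos γ + cos γ = (sin²γ + cos²γ)/cos γ = 1/cos γ = sec γ = LHS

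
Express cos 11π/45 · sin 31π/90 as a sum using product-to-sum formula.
cos 11π/45 sin 31π/90 = (1/2)[sin(11π/45+31π/90) - sin(11π/45-31π/90)]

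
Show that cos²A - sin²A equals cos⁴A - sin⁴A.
RHS = (cos²A - sin²A)(cos²A + sin²A) = (cos²A - sin²A) · 1 = cos²A - sin²A = LHS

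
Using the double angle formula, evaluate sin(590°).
sin(590°) = 2 sin 295° cos 295° = -0.766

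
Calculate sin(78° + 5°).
sin(78° + 5°) = sin 78° cos 5° + cos 78° sin 5° = 0.9925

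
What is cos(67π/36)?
cos(67π/36) = 0.9063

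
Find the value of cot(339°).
cot(339°) = -2.605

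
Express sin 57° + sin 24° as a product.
sin 57° + sin 24° = 2 sin(40.5°) cos(16.5°)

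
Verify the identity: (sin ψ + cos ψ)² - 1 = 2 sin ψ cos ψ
LHS = sin²ψ + 2 sin ψ cos ψ + cos²ψ - 1 = (sin²ψ + cos²ψ) + 2 sin ψ cos ψ - 1 = 1 + 2 sin ψ cos ψ - 1 = 2 sin ψ cos ψ = RHS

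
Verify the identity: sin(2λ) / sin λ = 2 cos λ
LHS = 2 sin λ cos λ / sin λ = 2 cos λ = RHS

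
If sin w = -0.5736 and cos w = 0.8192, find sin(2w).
sin(2w) = 2 sin w cos w = -0.9398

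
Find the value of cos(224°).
cos(224°) = -0.7193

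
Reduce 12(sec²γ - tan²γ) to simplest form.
12(sec²γ - tan²γ) = 12 (using Pythagorean identity)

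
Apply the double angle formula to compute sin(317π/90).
sin(317π/90) = 2 sin 317π/180 cos 317π/180 = -0.9976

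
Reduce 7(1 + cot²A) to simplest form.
7(1 + cot²A) = 7(csc²A) (using Pythagorean identity)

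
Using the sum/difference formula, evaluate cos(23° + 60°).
cos(23° + 60°) = cos 23° cos 60° - sin 23° sin 60° = 0.1219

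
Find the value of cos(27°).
cos(27°) = 0.891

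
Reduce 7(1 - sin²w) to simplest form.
7(1 - sin²w) = 7(cos²w) (using Pythagorean identity)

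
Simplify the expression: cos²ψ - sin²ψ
cos²ψ - sin²ψ = cos(2ψ) (using Double angle)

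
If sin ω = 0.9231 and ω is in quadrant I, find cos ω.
cos ω = 0.3846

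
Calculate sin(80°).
sin(80°) = 0.9848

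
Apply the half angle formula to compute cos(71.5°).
cos(71.5°) = √((1 + cos 143°)/2) = 0.3173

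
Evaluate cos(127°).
cos(127°) = -0.6018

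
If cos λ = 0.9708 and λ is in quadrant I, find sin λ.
sin λ = 0.2399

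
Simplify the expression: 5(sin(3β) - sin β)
5(sin(3β) - sin β) = 5(2 cos(2β) sin β) (using Sum-to-product)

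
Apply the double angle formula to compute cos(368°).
cos(368°) = cos²184° - sin²184° = 0.9903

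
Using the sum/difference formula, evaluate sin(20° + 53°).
sin(20° + 53°) = sin 20° cos 53° + cos 20° sin 53° = 0.9563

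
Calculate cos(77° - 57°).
cos(77° - 57°) = cos 77° cos 57° + sin 77° sin 57° = 0.9397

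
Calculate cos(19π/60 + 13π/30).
cos(19π/60 + 13π/30) = cos 19π/60 cos 13π/30 - sin 19π/60 sin 13π/30 = -√2/2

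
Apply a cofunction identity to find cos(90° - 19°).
cos(90° - 19°) = sin(19°) = 0.3256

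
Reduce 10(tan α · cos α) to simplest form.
10(tan α · cos α) = 10(sin α) (using Quotient identity)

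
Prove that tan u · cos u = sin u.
LHS = (sin u/cos u) · cos u = sin u = RHS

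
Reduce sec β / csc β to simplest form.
sec β / csc β = tan β (using Reciprocal identities)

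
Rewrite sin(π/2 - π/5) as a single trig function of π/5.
sin(π/2 - π/5) = cos(π/5)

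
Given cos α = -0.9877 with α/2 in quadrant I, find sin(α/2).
sin(α/2) = ±√((1 - cos α)/2); positive since α/2 ∈ QI, so sin(α/2) = 0.9969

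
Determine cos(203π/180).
cos(203π/180) = -0.9205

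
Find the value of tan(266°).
tan(266°) = 14.3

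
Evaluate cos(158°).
cos(158°) = -0.9272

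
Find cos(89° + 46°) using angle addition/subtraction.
cos(89° + 46°) = cos 89° cos 46° - sin 89° sin 46° = -√2/2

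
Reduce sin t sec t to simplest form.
sin t sec t = tan t (using Reciprocal + quotient)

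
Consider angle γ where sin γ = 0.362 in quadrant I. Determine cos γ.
cos γ = √(1 - sin²γ) = 0.9322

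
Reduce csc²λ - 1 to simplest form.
csc²λ - 1 = cot²λ (using Pythagorean identity)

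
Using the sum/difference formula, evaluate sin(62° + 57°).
sin(62° + 57°) = sin 62° cos 57° + cos 62° sin 57° = 0.8746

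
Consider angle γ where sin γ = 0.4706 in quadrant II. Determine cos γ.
cos γ = ±√(1 - sin²γ) = -0.8823 (negative in QII)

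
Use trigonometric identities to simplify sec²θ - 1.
sec²θ - 1 = tan²θ (using Pythagorean identity)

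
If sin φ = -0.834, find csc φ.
csc φ = 1/sin φ = -1.199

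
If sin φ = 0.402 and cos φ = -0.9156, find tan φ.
tan φ = sin φ / cos φ = -0.4391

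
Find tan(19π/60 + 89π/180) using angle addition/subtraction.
tan(19π/60 + 89π/180) = (tan 19π/60 + tan 89π/180)/(1 - tan 19π/60 tan 89π/180) = -0.6745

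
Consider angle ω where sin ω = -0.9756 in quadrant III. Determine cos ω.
cos ω = ±√(1 - sin²ω) = -0.2196 (negative in QIII)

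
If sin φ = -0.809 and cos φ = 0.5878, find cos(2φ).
cos(2φ) = cos²φ - sin²φ = -0.309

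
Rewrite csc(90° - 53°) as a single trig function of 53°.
csc(90° - 53°) = sec(53°)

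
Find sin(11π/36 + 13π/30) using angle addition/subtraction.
sin(11π/36 + 13π/30) = sin 11π/36 cos 13π/30 + cos 11π/36 sin 13π/30 = 0.7314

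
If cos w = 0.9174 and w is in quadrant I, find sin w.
sin w = 0.398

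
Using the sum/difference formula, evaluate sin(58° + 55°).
sin(58° + 55°) = sin 58° cos 55° + cos 58° sin 55° = 0.9205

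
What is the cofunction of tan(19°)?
tan(19°) = cot(90° - 19°) = cot(71°)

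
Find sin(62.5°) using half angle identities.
sin(62.5°) = √((1 - cos 125°)/2) = 0.887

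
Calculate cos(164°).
cos(164°) = -0.9613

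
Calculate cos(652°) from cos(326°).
cos(652°) = cos²326° - sin²326° = 0.3746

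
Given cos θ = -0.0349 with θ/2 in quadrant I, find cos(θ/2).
cos(θ/2) = ±√((1 + cos θ)/2); positive since θ/2 ∈ QI, so cos(θ/2) = 0.6947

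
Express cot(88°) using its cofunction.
cot(88°) = tan(90° - 88°) = tan(2°)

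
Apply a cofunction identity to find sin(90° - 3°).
sin(90° - 3°) = cos(3°) = 0.9986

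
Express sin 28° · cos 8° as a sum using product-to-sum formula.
sin 28° cos 8° = (1/2)[sin(28°+8°) + sin(28°-8°)]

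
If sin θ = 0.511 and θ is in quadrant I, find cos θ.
cos θ = 0.8596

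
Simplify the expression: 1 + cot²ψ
1 + cot²ψ = csc²ψ (using Pythagorean identity)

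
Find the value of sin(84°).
sin(84°) = 0.9945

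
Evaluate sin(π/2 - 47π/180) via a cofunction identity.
sin(π/2 - 47π/180) = cos(47π/180) = 0.682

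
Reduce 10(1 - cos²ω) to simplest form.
10(1 - cos²ω) = 10(sin²ω) (using Pythagorean identity)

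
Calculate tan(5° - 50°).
tan(5° - 50°) = (tan 5° - tan 50°)/(1 + tan 5° tan 50°) = -1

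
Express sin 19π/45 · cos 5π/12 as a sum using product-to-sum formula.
sin 19π/45 cos 5π/12 = (1/2)[sin(19π/45+5π/12) + sin(19π/45-5π/12)]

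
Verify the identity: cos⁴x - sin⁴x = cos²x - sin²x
LHS = (cos²x - sin²x)(cos²x + sin²x) = (cos²x - sin²x) · 1 = cos²x - sin²x = RHS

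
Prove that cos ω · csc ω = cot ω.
LHS = cos ω · (1/sin ω) = cos ω/sin ω = cot ω = RHS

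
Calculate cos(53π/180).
cos(53π/180) = 0.6018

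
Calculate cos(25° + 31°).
cos(25° + 31°) = cos 25° cos 31° - sin 25° sin 31° = 0.5592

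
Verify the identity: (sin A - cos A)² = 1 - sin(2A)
LHS = sin²A - 2 sin A cos A + cos²A = (sin²A + cos²A) - 2 sin A cos A = 1 - sin(2A) = RHS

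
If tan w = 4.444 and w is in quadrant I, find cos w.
cos w = 0.2195 (using tan²w + 1 = sec²w)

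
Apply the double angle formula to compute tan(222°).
tan(222°) = 2 tan 111° / (1 - tan²111°) = 0.9004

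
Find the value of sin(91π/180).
sin(91π/180) = 0.9998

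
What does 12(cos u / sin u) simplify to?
12(cos u / sin u) = 12(cot u) (using Quotient identity)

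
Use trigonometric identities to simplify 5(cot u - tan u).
5(cot u - tan u) = 5(2 cot(2u)) (using Double angle)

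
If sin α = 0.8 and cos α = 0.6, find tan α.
tan α = sin α / cos α = 1.333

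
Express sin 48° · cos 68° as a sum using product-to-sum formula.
sin 48° cos 68° = (1/2)[sin(48°+68°) + sin(48°-68°)]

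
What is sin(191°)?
sin(191°) = -0.1908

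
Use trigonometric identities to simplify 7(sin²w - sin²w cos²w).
7(sin²w - sin²w cos²w) = 7(sin⁴w) (using Factoring)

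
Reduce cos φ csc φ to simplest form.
cos φ csc φ = cot φ (using Reciprocal + quotient)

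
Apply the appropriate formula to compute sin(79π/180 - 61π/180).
sin(79π/180 - 61π/180) = sin 79π/180 cos 61π/180 - cos 79π/180 sin 61π/180 = 0.309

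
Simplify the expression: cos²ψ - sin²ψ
cos²ψ - sin²ψ = cos(2ψ) (using Double angle)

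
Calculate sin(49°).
sin(49°) = 0.7547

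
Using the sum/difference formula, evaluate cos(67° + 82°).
cos(67° + 82°) = cos 67° cos 82° - sin 67° sin 82° = -0.8572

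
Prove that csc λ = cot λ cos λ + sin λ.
RHS = cos²λ/sin λ + sin λ = (cos²λ + sin²λ)/sin λ = 1/sin λ = csc λ = LHS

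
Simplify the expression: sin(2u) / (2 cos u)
sin(2u) / (2 cos u) = sin u (using Double angle)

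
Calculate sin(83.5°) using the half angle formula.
sin(83.5°) = √((1 - cos 167°)/2) = 0.9936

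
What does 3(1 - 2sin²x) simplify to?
3(1 - 2sin²x) = 3(cos(2x)) (using Double angle)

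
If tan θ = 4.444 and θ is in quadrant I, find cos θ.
cos θ = 0.2195 (using tan²θ + 1 = sec²θ)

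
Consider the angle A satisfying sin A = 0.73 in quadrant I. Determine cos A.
cos A = √(1 - sin²A) = 0.6834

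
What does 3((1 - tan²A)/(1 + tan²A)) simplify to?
3((1 - tan²A)/(1 + tan²A)) = 3(cos(2A)) (using Double angle)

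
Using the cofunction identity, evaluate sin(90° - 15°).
sin(90° - 15°) = cos(15°) = (√6+√2)/4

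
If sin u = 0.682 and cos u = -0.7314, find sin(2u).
sin(2u) = 2 sin u cos u = -0.9976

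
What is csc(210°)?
csc(210°) = -2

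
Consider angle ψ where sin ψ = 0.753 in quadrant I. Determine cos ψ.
cos ψ = √(1 - sin²ψ) = 0.658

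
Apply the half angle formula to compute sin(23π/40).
sin(23π/40) = √((1 - cos 23π/20)/2) = 0.9724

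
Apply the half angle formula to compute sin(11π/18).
sin(11π/18) = √((1 - cos 11π/9)/2) = 0.9397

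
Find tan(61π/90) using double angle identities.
tan(61π/90) = 2 tan 61π/180 / (1 - tan²61π/180) = -1.6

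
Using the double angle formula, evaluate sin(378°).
sin(378°) = 2 sin 189° cos 189° = 0.309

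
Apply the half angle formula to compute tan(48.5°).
tan(48.5°) = sin 97° / (1 + cos 97°) = 1.13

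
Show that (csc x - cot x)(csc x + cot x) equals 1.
LHS = csc²x - cot²x = (1 + cot²x) - cot²x = 1 = RHS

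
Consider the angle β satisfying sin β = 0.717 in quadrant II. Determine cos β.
cos β = ±√(1 - sin²β) = -0.6971 (negative in QII)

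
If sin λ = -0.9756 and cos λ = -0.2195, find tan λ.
tan λ = sin λ / cos λ = 4.445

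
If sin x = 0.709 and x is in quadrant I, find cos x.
cos x = 0.7052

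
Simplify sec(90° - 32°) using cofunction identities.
sec(90° - 32°) = csc(32°)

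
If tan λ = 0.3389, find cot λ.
cot λ = 1/tan λ = 2.951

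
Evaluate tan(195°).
tan(195°) = 2-√3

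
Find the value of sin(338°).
sin(338°) = -0.3746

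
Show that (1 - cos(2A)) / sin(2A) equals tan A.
LHS = 2sin²A / (2 sin A cos A) = sin A/cos A = tan A = RHS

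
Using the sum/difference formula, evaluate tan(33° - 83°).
tan(33° - 83°) = (tan 33° - tan 83°)/(1 + tan 33° tan 83°) = -1.192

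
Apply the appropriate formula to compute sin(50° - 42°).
sin(50° - 42°) = sin 50° cos 42° - cos 50° sin 42° = 0.1392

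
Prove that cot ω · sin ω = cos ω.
LHS = (cos ω/sin ω) · sin ω = cos ω = RHS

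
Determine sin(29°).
sin(29°) = 0.4848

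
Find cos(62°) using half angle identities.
cos(62°) = √((1 + cos 124°)/2) = 0.4695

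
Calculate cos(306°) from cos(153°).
cos(306°) = 2cos²153° - 1 = 0.5878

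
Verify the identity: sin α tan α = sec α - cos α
RHS = 1/cos α - cos α = (1 - cos²α)/cos α = sin²α/cos α = sin α · (sin α/cos α) = sin α tan α = LHS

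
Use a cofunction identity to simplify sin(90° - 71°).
sin(90° - 71°) = cos(71°)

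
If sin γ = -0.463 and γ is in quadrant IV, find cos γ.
cos γ = 0.8864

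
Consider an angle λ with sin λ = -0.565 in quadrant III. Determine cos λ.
cos λ = ±√(1 - sin²λ) = -0.8251 (negative in QIII)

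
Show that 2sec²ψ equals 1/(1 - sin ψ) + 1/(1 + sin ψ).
RHS = [(1 + sin ψ) + (1 - sin ψ)] / [(1 - sin ψ)(1 + sin ψ)] = 2/(1 - sin²ψ) = 2/cos²ψ = 2sec²ψ = LHS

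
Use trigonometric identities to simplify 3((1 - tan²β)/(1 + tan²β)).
3((1 - tan²β)/(1 + tan²β)) = 3(cos(2β)) (using Double angle)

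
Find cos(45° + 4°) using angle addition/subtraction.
cos(45° + 4°) = cos 45° cos 4° - sin 45° sin 4° = 0.6561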